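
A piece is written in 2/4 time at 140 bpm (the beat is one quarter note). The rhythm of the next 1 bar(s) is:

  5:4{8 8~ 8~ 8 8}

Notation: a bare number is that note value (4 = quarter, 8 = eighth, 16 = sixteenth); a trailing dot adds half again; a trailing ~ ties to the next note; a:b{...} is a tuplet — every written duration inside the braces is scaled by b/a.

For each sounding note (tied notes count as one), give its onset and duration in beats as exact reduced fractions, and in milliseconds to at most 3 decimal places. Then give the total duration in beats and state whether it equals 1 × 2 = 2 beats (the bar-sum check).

1) 0.0ms=0b +171.429ms=2/5b
2) 171.429ms=2/5b +514.286ms=6/5b
3) 685.714ms=8/5b +171.429ms=2/5b
Σ=2b of 2 (140bpm 2/4) — PASS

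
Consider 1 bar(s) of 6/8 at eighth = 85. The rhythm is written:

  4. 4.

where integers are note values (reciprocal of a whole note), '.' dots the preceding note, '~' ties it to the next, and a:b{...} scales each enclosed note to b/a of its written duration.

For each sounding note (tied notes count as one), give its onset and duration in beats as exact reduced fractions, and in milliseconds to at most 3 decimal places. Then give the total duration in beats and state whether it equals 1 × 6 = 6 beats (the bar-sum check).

1) 0.0ms=0b +2117.647ms=3b
2) 2117.647ms=3b +2117.647ms=3b
Σ=6b of 6 (85bpm 6/8) — PASS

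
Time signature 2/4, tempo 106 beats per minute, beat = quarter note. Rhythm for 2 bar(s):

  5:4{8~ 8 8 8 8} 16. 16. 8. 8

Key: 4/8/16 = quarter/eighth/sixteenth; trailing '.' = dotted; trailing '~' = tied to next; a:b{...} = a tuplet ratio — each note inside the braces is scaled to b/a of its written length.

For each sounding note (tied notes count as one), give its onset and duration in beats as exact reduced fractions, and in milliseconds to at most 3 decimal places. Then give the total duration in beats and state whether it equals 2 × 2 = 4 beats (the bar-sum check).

1) 0.0ms=0b +452.83ms=4/5b
2) 452.83ms=4/5b +226.415ms=2/5b
3) 679.245ms=6/5b +226.415ms=2/5b
4) 905.66ms=8/5b +226.415ms=2/5b
5) 1132.075ms=2b +212.264ms=3/8b
6) 1344.34ms=19/8b +212.264ms=3/8b
7) 1556.604ms=11/4b +424.528ms=3/4b
8) 1981.132ms=7/2b +283.019ms=1/2b
Σ=4b of 4 (106bpm 2/4) — PASS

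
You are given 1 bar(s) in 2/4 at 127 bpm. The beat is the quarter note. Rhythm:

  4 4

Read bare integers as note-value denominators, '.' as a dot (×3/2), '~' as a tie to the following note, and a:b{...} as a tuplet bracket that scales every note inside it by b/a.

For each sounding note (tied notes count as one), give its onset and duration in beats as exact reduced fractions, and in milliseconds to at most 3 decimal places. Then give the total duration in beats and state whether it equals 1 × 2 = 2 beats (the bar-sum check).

1) 0.0ms=0b +472.441ms=1b
2) 472.441ms=1b +472.441ms=1b
Σ=2b of 2 (127bpm 2/4) — PASS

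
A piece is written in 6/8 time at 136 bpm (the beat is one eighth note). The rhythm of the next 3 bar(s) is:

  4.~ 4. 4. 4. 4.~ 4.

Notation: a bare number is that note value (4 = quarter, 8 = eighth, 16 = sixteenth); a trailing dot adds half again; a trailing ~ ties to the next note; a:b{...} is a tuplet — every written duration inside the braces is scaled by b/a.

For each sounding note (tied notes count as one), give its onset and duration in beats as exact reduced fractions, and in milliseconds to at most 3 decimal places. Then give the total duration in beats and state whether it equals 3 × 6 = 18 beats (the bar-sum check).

1) 0.0ms=0b +2647.059ms=6b
2) 2647.059ms=6b +1323.529ms=3b
3) 3970.588ms=9b +1323.529ms=3b
4) 5294.118ms=12b +2647.059ms=6b
Σ=18b of 18 (136bpm 6/8) — PASS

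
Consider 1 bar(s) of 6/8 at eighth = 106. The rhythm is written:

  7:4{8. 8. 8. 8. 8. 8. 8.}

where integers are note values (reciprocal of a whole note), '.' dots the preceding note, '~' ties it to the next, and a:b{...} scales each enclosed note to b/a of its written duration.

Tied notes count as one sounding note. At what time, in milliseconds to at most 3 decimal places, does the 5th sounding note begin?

1. 0.0ms @ 0 + 485.175ms (6/7)
2. 485.175ms @ 6/7 + 485.175ms (6/7)
3. 970.35ms @ 12/7 + 485.175ms (6/7)
4. 1455.526ms @ 18/7 + 485.175ms (6/7)
5. 1940.701ms @ 24/7 + 485.175ms (6/7)
6. 2425.876ms @ 30/7 + 485.175ms (6/7)
7. 2911.051ms @ 36/7 + 485.175ms (6/7)

note 5 onset = 24/7b = 1940.701ms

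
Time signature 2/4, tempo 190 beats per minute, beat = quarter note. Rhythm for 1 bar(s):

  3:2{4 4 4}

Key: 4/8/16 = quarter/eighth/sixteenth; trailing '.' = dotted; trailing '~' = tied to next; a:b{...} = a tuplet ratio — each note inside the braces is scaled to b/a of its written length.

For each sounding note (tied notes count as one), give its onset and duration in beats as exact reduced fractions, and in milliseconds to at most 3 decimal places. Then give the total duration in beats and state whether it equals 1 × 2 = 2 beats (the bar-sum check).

1) 0.0ms=0b +210.526ms=2/3b
2) 210.526ms=2/3b +210.526ms=2/3b
3) 421.053ms=4/3b +210.526ms=2/3b
Σ=2b of 2 (190bpm 2/4) — PASS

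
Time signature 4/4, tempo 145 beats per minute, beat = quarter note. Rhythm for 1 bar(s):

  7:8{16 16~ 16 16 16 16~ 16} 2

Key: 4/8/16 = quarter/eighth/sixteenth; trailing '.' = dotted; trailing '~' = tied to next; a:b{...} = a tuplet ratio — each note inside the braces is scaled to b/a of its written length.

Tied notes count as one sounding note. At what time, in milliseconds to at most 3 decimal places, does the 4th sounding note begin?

1. 0.0ms @ 0 + 118.227ms (2/7)
2. 118.227ms @ 2/7 + 236.453ms (4/7)
3. 354.68ms @ 6/7 + 118.227ms (2/7)
4. 472.906ms @ 8/7 + 118.227ms (2/7)
5. 591.133ms @ 10/7 + 236.453ms (4/7)
6. 827.586ms @ 2 + 827.586ms (2)

note 4 onset = 8/7b = 472.906ms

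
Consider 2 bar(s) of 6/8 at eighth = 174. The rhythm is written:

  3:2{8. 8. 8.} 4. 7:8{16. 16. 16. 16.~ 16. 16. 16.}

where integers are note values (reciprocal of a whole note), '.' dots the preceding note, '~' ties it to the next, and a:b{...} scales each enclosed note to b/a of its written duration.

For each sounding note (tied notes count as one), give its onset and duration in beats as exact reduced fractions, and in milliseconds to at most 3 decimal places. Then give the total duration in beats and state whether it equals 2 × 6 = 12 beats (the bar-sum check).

1) 0.0ms=0b +344.828ms=1b
2) 344.828ms=1b +344.828ms=1b
3) 689.655ms=2b +344.828ms=1b
4) 1034.483ms=3b +1034.483ms=3b
5) 2068.966ms=6b +295.567ms=6/7b
6) 2364.532ms=48/7b +295.567ms=6/7b
7) 2660.099ms=54/7b +295.567ms=6/7b
8) 2955.665ms=60/7b +591.133ms=12/7b
9) 3546.798ms=72/7b +295.567ms=6/7b
10) 3842.365ms=78/7b +295.567ms=6/7b
Σ=12b of 12 (174bpm 6/8) — PASS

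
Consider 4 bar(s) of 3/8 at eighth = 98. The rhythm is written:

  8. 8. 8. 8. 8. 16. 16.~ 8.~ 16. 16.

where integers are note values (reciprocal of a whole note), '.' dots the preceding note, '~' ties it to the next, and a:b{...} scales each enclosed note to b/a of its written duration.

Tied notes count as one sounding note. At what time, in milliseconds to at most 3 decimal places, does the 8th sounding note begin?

note 8 onset = 45/4b = 6887.755ms

1. 0.0ms @ 0 + 918.367ms (3/2)
2. 918.367ms @ 3/2 + 918.367ms (3/2)
3. 1836.735ms @ 3 + 918.367ms (3/2)
4. 2755.102ms @ 9/2 + 918.367ms (3/2)
5. 3673.469ms @ 6 + 918.367ms (3/2)
6. 4591.837ms @ 15/2 + 459.184ms (3/4)
7. 5051.02ms @ 33/4 + 1836.735ms (3)
8. 6887.755ms @ 45/4 + 459.184ms (3/4)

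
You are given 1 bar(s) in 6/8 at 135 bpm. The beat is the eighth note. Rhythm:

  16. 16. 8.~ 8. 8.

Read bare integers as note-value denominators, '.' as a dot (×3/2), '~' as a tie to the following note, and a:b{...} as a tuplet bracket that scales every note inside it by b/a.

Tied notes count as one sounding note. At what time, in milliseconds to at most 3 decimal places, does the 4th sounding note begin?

1. 0.0ms @ 0 + 333.333ms (3/4)
2. 333.333ms @ 3/4 + 333.333ms (3/4)
3. 666.667ms @ 3/2 + 1333.333ms (3)
4. 2000.0ms @ 9/2 + 666.667ms (3/2)

note 4 onset = 9/2b = 2000.0ms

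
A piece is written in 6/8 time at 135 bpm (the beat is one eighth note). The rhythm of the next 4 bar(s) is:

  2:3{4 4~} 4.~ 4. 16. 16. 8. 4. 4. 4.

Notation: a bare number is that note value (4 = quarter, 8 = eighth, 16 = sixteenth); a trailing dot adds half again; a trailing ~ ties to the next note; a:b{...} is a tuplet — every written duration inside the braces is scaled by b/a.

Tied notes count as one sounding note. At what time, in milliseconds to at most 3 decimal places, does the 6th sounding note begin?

1. 0.0ms @ 0 + 1333.333ms (3)
2. 1333.333ms @ 3 + 4000.0ms (9)
3. 5333.333ms @ 12 + 333.333ms (3/4)
4. 5666.667ms @ 51/4 + 333.333ms (3/4)
5. 6000.0ms @ 27/2 + 666.667ms (3/2)
6. 6666.667ms @ 15 + 1333.333ms (3)
7. 8000.0ms @ 18 + 1333.333ms (3)
8. 9333.333ms @ 21 + 1333.333ms (3)

note 6 onset = 15b = 6666.667ms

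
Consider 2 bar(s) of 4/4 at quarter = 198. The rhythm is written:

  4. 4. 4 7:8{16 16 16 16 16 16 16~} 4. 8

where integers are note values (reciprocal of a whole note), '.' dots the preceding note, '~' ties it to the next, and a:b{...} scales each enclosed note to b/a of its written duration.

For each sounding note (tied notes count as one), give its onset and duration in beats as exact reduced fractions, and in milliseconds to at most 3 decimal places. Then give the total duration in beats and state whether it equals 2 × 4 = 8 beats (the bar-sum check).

1) 0.0ms=0b +454.545ms=3/2b
2) 454.545ms=3/2b +454.545ms=3/2b
3) 909.091ms=3b +303.03ms=1b
4) 1212.121ms=4b +86.58ms=2/7b
5) 1298.701ms=30/7b +86.58ms=2/7b
6) 1385.281ms=32/7b +86.58ms=2/7b
7) 1471.861ms=34/7b +86.58ms=2/7b
8) 1558.442ms=36/7b +86.58ms=2/7b
9) 1645.022ms=38/7b +86.58ms=2/7b
10) 1731.602ms=40/7b +541.126ms=25/14b
11) 2272.727ms=15/2b +151.515ms=1/2b
Σ=8b of 8 (198bpm 4/4) — PASS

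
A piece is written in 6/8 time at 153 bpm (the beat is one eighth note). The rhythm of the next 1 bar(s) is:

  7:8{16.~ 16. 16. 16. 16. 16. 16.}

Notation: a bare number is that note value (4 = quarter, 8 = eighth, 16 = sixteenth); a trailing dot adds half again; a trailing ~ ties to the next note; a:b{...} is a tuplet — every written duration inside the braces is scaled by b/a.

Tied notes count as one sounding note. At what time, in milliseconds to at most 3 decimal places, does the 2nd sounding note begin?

1. 0.0ms @ 0 + 672.269ms (12/7)
2. 672.269ms @ 12/7 + 336.134ms (6/7)
3. 1008.403ms @ 18/7 + 336.134ms (6/7)
4. 1344.538ms @ 24/7 + 336.134ms (6/7)
5. 1680.672ms @ 30/7 + 336.134ms (6/7)
6. 2016.807ms @ 36/7 + 336.134ms (6/7)

note 2 onset = 12/7b = 672.269ms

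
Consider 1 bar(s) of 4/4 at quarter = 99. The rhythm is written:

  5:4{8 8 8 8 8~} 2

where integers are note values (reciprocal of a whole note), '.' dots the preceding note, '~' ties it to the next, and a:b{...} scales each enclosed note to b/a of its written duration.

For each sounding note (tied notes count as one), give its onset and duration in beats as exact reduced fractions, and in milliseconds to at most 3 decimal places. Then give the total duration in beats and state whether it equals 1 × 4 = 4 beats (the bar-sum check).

1) 0.0ms=0b +242.424ms=2/5b
2) 242.424ms=2/5b +242.424ms=2/5b
3) 484.848ms=4/5b +242.424ms=2/5b
4) 727.273ms=6/5b +242.424ms=2/5b
5) 969.697ms=8/5b +1454.545ms=12/5b
Σ=4b of 4 (99bpm 4/4) — PASS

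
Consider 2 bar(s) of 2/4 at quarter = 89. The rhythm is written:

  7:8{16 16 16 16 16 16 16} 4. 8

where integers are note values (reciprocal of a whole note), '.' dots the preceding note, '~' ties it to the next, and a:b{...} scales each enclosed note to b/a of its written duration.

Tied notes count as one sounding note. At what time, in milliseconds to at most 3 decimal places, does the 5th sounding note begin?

note 5 onset = 8/7b = 770.465ms

1. 0.0ms @ 0 + 192.616ms (2/7)
2. 192.616ms @ 2/7 + 192.616ms (2/7)
3. 385.233ms @ 4/7 + 192.616ms (2/7)
4. 577.849ms @ 6/7 + 192.616ms (2/7)
5. 770.465ms @ 8/7 + 192.616ms (2/7)
6. 963.082ms @ 10/7 + 192.616ms (2/7)
7. 1155.698ms @ 12/7 + 192.616ms (2/7)
8. 1348.315ms @ 2 + 1011.236ms (3/2)
9. 2359.551ms @ 7/2 + 337.079ms (1/2)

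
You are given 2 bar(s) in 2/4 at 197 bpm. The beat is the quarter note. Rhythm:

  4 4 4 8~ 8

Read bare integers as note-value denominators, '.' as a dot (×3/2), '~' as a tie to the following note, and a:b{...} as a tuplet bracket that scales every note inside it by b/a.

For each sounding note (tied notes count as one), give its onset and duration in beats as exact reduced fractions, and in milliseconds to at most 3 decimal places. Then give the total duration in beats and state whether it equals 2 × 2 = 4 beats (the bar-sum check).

1) 0.0ms=0b +304.569ms=1b
2) 304.569ms=1b +304.569ms=1b
3) 609.137ms=2b +304.569ms=1b
4) 913.706ms=3b +304.569ms=1b
Σ=4b of 4 (197bpm 2/4) — PASS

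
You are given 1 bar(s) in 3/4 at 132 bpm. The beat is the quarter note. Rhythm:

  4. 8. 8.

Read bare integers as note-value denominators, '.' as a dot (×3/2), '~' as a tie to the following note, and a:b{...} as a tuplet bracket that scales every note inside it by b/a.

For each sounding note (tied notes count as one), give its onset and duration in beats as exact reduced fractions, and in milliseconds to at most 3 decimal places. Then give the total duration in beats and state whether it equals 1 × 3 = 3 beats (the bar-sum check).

1) 0.0ms=0b +681.818ms=3/2b
2) 681.818ms=3/2b +340.909ms=3/4b
3) 1022.727ms=9/4b +340.909ms=3/4b
Σ=3b of 3 (132bpm 3/4) — PASS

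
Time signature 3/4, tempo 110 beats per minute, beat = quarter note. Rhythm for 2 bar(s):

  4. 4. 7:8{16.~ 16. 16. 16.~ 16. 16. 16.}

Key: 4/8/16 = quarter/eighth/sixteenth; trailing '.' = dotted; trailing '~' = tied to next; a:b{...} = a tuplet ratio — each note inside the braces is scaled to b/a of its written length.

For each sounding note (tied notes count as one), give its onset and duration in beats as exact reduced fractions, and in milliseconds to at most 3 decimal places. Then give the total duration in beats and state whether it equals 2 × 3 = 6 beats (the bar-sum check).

1) 0.0ms=0b +818.182ms=3/2b
2) 818.182ms=3/2b +818.182ms=3/2b
3) 1636.364ms=3b +467.532ms=6/7b
4) 2103.896ms=27/7b +233.766ms=3/7b
5) 2337.662ms=30/7b +467.532ms=6/7b
6) 2805.195ms=36/7b +233.766ms=3/7b
7) 3038.961ms=39/7b +233.766ms=3/7b
Σ=6b of 6 (110bpm 3/4) — PASS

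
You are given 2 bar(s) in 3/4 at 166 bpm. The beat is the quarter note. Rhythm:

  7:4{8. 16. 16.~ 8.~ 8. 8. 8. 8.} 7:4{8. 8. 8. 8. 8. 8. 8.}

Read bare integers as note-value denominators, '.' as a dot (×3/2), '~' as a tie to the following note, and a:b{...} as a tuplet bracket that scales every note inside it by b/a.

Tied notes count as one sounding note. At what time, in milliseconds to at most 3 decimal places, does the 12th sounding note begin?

note 12 onset = 36/7b = 1858.864ms

1. 0.0ms @ 0 + 154.905ms (3/7)
2. 154.905ms @ 3/7 + 77.453ms (3/14)
3. 232.358ms @ 9/14 + 387.263ms (15/14)
4. 619.621ms @ 12/7 + 154.905ms (3/7)
5. 774.527ms @ 15/7 + 154.905ms (3/7)
6. 929.432ms @ 18/7 + 154.905ms (3/7)
7. 1084.337ms @ 3 + 154.905ms (3/7)
8. 1239.243ms @ 24/7 + 154.905ms (3/7)
9. 1394.148ms @ 27/7 + 154.905ms (3/7)
10. 1549.053ms @ 30/7 + 154.905ms (3/7)
11. 1703.959ms @ 33/7 + 154.905ms (3/7)
12. 1858.864ms @ 36/7 + 154.905ms (3/7)
13. 2013.769ms @ 39/7 + 154.905ms (3/7)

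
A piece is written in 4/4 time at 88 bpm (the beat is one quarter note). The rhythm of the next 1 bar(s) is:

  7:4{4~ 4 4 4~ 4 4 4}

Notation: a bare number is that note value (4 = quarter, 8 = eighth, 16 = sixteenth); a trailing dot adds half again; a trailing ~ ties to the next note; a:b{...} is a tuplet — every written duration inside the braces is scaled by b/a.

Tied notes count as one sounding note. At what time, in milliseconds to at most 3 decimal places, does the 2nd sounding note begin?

1. 0.0ms @ 0 + 779.221ms (8/7)
2. 779.221ms @ 8/7 + 389.61ms (4/7)
3. 1168.831ms @ 12/7 + 779.221ms (8/7)
4. 1948.052ms @ 20/7 + 389.61ms (4/7)
5. 2337.662ms @ 24/7 + 389.61ms (4/7)

note 2 onset = 8/7b = 779.221ms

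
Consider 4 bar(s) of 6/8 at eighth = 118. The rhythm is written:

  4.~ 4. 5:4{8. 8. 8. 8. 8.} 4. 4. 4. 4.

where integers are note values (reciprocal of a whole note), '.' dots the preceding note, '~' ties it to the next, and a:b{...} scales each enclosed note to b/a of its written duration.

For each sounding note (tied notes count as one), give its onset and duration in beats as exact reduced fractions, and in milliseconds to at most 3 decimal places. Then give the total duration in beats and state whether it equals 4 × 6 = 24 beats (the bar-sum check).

1) 0.0ms=0b +3050.847ms=6b
2) 3050.847ms=6b +610.169ms=6/5b
3) 3661.017ms=36/5b +610.169ms=6/5b
4) 4271.186ms=42/5b +610.169ms=6/5b
5) 4881.356ms=48/5b +610.169ms=6/5b
6) 5491.525ms=54/5b +610.169ms=6/5b
7) 6101.695ms=12b +1525.424ms=3b
8) 7627.119ms=15b +1525.424ms=3b
9) 9152.542ms=18b +1525.424ms=3b
10) 10677.966ms=21b +1525.424ms=3b
Σ=24b of 24 (118bpm 6/8) — PASS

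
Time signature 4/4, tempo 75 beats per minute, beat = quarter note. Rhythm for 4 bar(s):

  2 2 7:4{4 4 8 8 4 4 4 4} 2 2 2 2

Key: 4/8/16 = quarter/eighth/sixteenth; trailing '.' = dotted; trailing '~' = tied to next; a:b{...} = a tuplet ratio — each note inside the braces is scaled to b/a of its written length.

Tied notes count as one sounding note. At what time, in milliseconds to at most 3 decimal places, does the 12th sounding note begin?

1. 0.0ms @ 0 + 1600.0ms (2)
2. 1600.0ms @ 2 + 1600.0ms (2)
3. 3200.0ms @ 4 + 457.143ms (4/7)
4. 3657.143ms @ 32/7 + 457.143ms (4/7)
5. 4114.286ms @ 36/7 + 228.571ms (2/7)
6. 4342.857ms @ 38/7 + 228.571ms (2/7)
7. 4571.429ms @ 40/7 + 457.143ms (4/7)
8. 5028.571ms @ 44/7 + 457.143ms (4/7)
9. 5485.714ms @ 48/7 + 457.143ms (4/7)
10. 5942.857ms @ 52/7 + 457.143ms (4/7)
11. 6400.0ms @ 8 + 1600.0ms (2)
12. 8000.0ms @ 10 + 1600.0ms (2)
13. 9600.0ms @ 12 + 1600.0ms (2)
14. 11200.0ms @ 14 + 1600.0ms (2)

note 12 onset = 10b = 8000.0ms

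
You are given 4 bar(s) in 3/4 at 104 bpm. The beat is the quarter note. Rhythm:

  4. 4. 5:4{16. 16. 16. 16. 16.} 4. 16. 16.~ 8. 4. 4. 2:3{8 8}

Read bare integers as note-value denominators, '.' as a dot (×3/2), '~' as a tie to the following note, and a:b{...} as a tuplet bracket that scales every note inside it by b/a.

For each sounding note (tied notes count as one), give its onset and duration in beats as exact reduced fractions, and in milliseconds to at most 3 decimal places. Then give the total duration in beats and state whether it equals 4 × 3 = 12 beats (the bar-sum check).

1) 0.0ms=0b +865.385ms=3/2b
2) 865.385ms=3/2b +865.385ms=3/2b
3) 1730.769ms=3b +173.077ms=3/10b
4) 1903.846ms=33/10b +173.077ms=3/10b
5) 2076.923ms=18/5b +173.077ms=3/10b
6) 2250.0ms=39/10b +173.077ms=3/10b
7) 2423.077ms=21/5b +173.077ms=3/10b
8) 2596.154ms=9/2b +865.385ms=3/2b
9) 3461.538ms=6b +216.346ms=3/8b
10) 3677.885ms=51/8b +649.038ms=9/8b
11) 4326.923ms=15/2b +865.385ms=3/2b
12) 5192.308ms=9b +865.385ms=3/2b
13) 6057.692ms=21/2b +432.692ms=3/4b
14) 6490.385ms=45/4b +432.692ms=3/4b
Σ=12b of 12 (104bpm 3/4) — PASS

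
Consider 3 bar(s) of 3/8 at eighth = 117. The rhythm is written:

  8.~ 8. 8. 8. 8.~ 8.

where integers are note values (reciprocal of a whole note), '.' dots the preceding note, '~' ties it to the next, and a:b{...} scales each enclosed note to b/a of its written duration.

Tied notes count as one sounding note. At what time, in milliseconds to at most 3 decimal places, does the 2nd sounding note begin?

note 2 onset = 3b = 1538.462ms

1. 0.0ms @ 0 + 1538.462ms (3)
2. 1538.462ms @ 3 + 769.231ms (3/2)
3. 2307.692ms @ 9/2 + 769.231ms (3/2)
4. 3076.923ms @ 6 + 1538.462ms (3)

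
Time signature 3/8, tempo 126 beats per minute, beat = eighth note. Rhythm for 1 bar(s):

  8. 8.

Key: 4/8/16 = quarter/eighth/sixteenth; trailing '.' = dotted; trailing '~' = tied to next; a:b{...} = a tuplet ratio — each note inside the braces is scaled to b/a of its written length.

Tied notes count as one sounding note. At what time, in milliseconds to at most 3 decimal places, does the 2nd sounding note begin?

1. 0.0ms @ 0 + 714.286ms (3/2)
2. 714.286ms @ 3/2 + 714.286ms (3/2)

note 2 onset = 3/2b = 714.286ms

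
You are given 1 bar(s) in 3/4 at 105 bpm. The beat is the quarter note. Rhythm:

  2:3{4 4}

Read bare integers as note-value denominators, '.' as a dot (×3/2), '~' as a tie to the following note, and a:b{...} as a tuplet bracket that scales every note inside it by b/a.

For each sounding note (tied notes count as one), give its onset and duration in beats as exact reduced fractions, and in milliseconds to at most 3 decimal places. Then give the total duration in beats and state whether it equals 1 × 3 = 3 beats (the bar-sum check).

1) 0.0ms=0b +857.143ms=3/2b
2) 857.143ms=3/2b +857.143ms=3/2b
Σ=3b of 3 (105bpm 3/4) — PASS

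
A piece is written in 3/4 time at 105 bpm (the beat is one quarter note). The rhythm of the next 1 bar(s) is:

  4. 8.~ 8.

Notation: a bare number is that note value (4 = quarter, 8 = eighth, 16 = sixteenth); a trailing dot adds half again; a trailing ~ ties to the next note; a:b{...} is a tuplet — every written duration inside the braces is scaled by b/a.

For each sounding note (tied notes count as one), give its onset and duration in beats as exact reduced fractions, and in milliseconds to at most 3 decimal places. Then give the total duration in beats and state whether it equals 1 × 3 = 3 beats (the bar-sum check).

1) 0.0ms=0b +857.143ms=3/2b
2) 857.143ms=3/2b +857.143ms=3/2b
Σ=3b of 3 (105bpm 3/4) — PASS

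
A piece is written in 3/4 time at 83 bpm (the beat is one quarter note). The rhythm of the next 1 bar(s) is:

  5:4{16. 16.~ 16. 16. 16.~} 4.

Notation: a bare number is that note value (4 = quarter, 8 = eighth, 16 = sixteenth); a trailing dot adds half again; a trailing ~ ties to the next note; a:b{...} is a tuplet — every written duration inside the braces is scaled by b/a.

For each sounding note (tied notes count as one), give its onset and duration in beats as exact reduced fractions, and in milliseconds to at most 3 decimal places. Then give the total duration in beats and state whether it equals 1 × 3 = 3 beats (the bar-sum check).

1) 0.0ms=0b +216.867ms=3/10b
2) 216.867ms=3/10b +433.735ms=3/5b
3) 650.602ms=9/10b +216.867ms=3/10b
4) 867.47ms=6/5b +1301.205ms=9/5b
Σ=3b of 3 (83bpm 3/4) — PASS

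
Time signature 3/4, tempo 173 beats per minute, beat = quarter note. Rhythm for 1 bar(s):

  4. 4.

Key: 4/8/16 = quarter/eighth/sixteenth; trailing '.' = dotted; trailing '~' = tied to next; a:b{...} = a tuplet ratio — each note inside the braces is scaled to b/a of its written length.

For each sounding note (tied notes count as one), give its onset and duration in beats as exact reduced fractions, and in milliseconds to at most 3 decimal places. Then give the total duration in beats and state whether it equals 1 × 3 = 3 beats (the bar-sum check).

1) 0.0ms=0b +520.231ms=3/2b
2) 520.231ms=3/2b +520.231ms=3/2b
Σ=3b of 3 (173bpm 3/4) — PASS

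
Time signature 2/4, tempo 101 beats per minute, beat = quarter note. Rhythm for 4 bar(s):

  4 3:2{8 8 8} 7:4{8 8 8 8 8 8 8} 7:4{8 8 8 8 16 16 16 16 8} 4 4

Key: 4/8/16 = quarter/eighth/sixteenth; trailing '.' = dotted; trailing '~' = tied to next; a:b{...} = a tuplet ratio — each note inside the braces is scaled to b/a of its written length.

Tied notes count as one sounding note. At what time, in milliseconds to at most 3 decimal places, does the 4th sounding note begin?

1. 0.0ms @ 0 + 594.059ms (1)
2. 594.059ms @ 1 + 198.02ms (1/3)
3. 792.079ms @ 4/3 + 198.02ms (1/3)
4. 990.099ms @ 5/3 + 198.02ms (1/3)
5. 1188.119ms @ 2 + 169.731ms (2/7)
6. 1357.85ms @ 16/7 + 169.731ms (2/7)
7. 1527.581ms @ 18/7 + 169.731ms (2/7)
8. 1697.313ms @ 20/7 + 169.731ms (2/7)
9. 1867.044ms @ 22/7 + 169.731ms (2/7)
10. 2036.775ms @ 24/7 + 169.731ms (2/7)
11. 2206.506ms @ 26/7 + 169.731ms (2/7)
12. 2376.238ms @ 4 + 169.731ms (2/7)
13. 2545.969ms @ 30/7 + 169.731ms (2/7)
14. 2715.7ms @ 32/7 + 169.731ms (2/7)
15. 2885.431ms @ 34/7 + 169.731ms (2/7)
16. 3055.163ms @ 36/7 + 84.866ms (1/7)
17. 3140.028ms @ 37/7 + 84.866ms (1/7)
18. 3224.894ms @ 38/7 + 84.866ms (1/7)
19. 3309.76ms @ 39/7 + 84.866ms (1/7)
20. 3394.625ms @ 40/7 + 169.731ms (2/7)
21. 3564.356ms @ 6 + 594.059ms (1)
22. 4158.416ms @ 7 + 594.059ms (1)

note 4 onset = 5/3b = 990.099ms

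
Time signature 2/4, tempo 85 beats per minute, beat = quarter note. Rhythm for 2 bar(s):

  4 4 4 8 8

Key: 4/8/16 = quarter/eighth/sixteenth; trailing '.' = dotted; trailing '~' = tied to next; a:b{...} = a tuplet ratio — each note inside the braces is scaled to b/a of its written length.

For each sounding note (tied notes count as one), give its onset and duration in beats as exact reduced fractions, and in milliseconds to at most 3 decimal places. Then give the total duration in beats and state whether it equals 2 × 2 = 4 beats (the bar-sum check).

1) 0.0ms=0b +705.882ms=1b
2) 705.882ms=1b +705.882ms=1b
3) 1411.765ms=2b +705.882ms=1b
4) 2117.647ms=3b +352.941ms=1/2b
5) 2470.588ms=7/2b +352.941ms=1/2b
Σ=4b of 4 (85bpm 2/4) — PASS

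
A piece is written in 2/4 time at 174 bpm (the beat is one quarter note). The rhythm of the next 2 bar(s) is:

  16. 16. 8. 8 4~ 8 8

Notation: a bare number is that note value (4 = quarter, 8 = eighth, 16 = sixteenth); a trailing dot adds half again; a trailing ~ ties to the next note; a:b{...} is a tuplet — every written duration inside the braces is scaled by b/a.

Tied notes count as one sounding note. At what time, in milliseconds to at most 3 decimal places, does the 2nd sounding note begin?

note 2 onset = 3/8b = 129.31ms

1. 0.0ms @ 0 + 129.31ms (3/8)
2. 129.31ms @ 3/8 + 129.31ms (3/8)
3. 258.621ms @ 3/4 + 258.621ms (3/4)
4. 517.241ms @ 3/2 + 172.414ms (1/2)
5. 689.655ms @ 2 + 517.241ms (3/2)
6. 1206.897ms @ 7/2 + 172.414ms (1/2)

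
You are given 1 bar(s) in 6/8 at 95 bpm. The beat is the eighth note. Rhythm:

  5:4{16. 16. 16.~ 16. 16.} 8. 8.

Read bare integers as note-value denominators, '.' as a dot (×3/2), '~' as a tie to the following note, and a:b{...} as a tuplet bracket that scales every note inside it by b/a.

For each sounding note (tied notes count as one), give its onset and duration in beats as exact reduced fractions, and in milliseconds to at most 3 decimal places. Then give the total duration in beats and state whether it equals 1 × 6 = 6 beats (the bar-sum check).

1) 0.0ms=0b +378.947ms=3/5b
2) 378.947ms=3/5b +378.947ms=3/5b
3) 757.895ms=6/5b +757.895ms=6/5b
4) 1515.789ms=12/5b +378.947ms=3/5b
5) 1894.737ms=3b +947.368ms=3/2b
6) 2842.105ms=9/2b +947.368ms=3/2b
Σ=6b of 6 (95bpm 6/8) — PASS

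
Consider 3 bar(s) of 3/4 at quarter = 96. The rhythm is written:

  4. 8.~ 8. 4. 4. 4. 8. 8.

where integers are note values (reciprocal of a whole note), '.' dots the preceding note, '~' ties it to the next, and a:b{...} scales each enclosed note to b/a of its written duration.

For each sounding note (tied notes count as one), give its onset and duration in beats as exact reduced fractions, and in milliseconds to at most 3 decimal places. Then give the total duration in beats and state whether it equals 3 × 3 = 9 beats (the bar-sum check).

1) 0.0ms=0b +937.5ms=3/2b
2) 937.5ms=3/2b +937.5ms=3/2b
3) 1875.0ms=3b +937.5ms=3/2b
4) 2812.5ms=9/2b +937.5ms=3/2b
5) 3750.0ms=6b +937.5ms=3/2b
6) 4687.5ms=15/2b +468.75ms=3/4b
7) 5156.25ms=33/4b +468.75ms=3/4b
Σ=9b of 9 (96bpm 3/4) — PASS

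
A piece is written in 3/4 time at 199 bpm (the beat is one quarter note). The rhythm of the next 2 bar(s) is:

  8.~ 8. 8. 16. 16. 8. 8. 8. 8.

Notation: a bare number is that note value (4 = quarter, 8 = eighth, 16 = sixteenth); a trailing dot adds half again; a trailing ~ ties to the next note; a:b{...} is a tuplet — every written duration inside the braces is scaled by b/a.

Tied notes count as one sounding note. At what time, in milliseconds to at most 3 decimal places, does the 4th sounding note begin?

1. 0.0ms @ 0 + 452.261ms (3/2)
2. 452.261ms @ 3/2 + 226.131ms (3/4)
3. 678.392ms @ 9/4 + 113.065ms (3/8)
4. 791.457ms @ 21/8 + 113.065ms (3/8)
5. 904.523ms @ 3 + 226.131ms (3/4)
6. 1130.653ms @ 15/4 + 226.131ms (3/4)
7. 1356.784ms @ 9/2 + 226.131ms (3/4)
8. 1582.915ms @ 21/4 + 226.131ms (3/4)

note 4 onset = 21/8b = 791.457ms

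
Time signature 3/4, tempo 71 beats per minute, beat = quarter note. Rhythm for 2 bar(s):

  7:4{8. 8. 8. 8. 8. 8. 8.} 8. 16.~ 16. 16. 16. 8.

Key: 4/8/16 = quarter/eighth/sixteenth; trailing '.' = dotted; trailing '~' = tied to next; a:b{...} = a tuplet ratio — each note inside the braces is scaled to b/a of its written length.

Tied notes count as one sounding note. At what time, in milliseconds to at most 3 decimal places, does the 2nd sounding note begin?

1. 0.0ms @ 0 + 362.173ms (3/7)
2. 362.173ms @ 3/7 + 362.173ms (3/7)
3. 724.346ms @ 6/7 + 362.173ms (3/7)
4. 1086.519ms @ 9/7 + 362.173ms (3/7)
5. 1448.692ms @ 12/7 + 362.173ms (3/7)
6. 1810.865ms @ 15/7 + 362.173ms (3/7)
7. 2173.038ms @ 18/7 + 362.173ms (3/7)
8. 2535.211ms @ 3 + 633.803ms (3/4)
9. 3169.014ms @ 15/4 + 633.803ms (3/4)
10. 3802.817ms @ 9/2 + 316.901ms (3/8)
11. 4119.718ms @ 39/8 + 316.901ms (3/8)
12. 4436.62ms @ 21/4 + 633.803ms (3/4)

note 2 onset = 3/7b = 362.173ms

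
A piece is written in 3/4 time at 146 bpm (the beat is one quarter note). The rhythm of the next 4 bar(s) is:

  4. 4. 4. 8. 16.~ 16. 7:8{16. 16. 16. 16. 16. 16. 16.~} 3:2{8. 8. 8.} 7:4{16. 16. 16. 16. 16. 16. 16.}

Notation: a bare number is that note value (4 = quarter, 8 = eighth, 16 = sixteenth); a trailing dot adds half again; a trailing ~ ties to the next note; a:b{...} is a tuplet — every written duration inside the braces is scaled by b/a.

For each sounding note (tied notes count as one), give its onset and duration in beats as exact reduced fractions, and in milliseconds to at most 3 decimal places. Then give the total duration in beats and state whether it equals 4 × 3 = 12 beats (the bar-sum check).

1) 0.0ms=0b +616.438ms=3/2b
2) 616.438ms=3/2b +616.438ms=3/2b
3) 1232.877ms=3b +616.438ms=3/2b
4) 1849.315ms=9/2b +308.219ms=3/4b
5) 2157.534ms=21/4b +308.219ms=3/4b
6) 2465.753ms=6b +176.125ms=3/7b
7) 2641.879ms=45/7b +176.125ms=3/7b
8) 2818.004ms=48/7b +176.125ms=3/7b
9) 2994.129ms=51/7b +176.125ms=3/7b
10) 3170.254ms=54/7b +176.125ms=3/7b
11) 3346.38ms=57/7b +176.125ms=3/7b
12) 3522.505ms=60/7b +381.605ms=13/14b
13) 3904.11ms=19/2b +205.479ms=1/2b
14) 4109.589ms=10b +205.479ms=1/2b
15) 4315.068ms=21/2b +88.063ms=3/14b
16) 4403.131ms=75/7b +88.063ms=3/14b
17) 4491.194ms=153/14b +88.063ms=3/14b
18) 4579.256ms=78/7b +88.063ms=3/14b
19) 4667.319ms=159/14b +88.063ms=3/14b
20) 4755.382ms=81/7b +88.063ms=3/14b
21) 4843.444ms=165/14b +88.063ms=3/14b
Σ=12b of 12 (146bpm 3/4) — PASS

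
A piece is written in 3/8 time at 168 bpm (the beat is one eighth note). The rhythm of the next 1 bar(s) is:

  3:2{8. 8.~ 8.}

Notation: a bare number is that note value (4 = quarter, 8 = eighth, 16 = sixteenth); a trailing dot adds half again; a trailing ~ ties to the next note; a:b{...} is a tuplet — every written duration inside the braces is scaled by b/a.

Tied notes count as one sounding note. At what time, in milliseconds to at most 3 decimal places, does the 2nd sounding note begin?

1. 0.0ms @ 0 + 357.143ms (1)
2. 357.143ms @ 1 + 714.286ms (2)

note 2 onset = 1b = 357.143ms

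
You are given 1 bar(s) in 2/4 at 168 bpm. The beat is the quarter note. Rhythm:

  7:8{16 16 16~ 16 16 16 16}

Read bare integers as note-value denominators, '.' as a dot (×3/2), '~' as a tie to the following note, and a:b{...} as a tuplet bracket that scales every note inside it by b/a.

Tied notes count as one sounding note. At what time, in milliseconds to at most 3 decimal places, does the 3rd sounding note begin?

note 3 onset = 4/7b = 204.082ms

1. 0.0ms @ 0 + 102.041ms (2/7)
2. 102.041ms @ 2/7 + 102.041ms (2/7)
3. 204.082ms @ 4/7 + 204.082ms (4/7)
4. 408.163ms @ 8/7 + 102.041ms (2/7)
5. 510.204ms @ 10/7 + 102.041ms (2/7)
6. 612.245ms @ 12/7 + 102.041ms (2/7)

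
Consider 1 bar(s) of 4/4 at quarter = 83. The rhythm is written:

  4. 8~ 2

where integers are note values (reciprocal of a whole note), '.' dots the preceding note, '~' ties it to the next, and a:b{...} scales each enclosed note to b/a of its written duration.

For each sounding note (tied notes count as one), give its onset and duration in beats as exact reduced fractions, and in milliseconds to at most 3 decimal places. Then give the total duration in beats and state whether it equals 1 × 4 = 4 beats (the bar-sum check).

1) 0.0ms=0b +1084.337ms=3/2b
2) 1084.337ms=3/2b +1807.229ms=5/2b
Σ=4b of 4 (83bpm 4/4) — PASS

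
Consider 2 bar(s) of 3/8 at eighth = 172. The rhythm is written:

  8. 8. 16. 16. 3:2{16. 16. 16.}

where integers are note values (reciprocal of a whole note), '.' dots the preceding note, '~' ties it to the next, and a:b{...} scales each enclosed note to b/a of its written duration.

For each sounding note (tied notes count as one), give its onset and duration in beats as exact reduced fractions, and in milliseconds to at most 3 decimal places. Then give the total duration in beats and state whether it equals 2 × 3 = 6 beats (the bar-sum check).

1) 0.0ms=0b +523.256ms=3/2b
2) 523.256ms=3/2b +523.256ms=3/2b
3) 1046.512ms=3b +261.628ms=3/4b
4) 1308.14ms=15/4b +261.628ms=3/4b
5) 1569.767ms=9/2b +174.419ms=1/2b
6) 1744.186ms=5b +174.419ms=1/2b
7) 1918.605ms=11/2b +174.419ms=1/2b
Σ=6b of 6 (172bpm 3/8) — PASS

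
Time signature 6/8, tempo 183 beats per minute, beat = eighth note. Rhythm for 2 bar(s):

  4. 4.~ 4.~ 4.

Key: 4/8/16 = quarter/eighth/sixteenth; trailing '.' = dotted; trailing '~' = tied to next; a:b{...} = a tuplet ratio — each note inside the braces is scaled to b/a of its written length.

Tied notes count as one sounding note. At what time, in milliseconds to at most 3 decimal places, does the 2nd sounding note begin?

1. 0.0ms @ 0 + 983.607ms (3)
2. 983.607ms @ 3 + 2950.82ms (9)

note 2 onset = 3b = 983.607ms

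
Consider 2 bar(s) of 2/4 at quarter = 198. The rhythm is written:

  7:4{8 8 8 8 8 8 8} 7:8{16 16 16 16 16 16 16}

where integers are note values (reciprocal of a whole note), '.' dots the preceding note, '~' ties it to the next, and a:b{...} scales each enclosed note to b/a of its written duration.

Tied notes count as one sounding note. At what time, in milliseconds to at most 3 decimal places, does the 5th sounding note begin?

1. 0.0ms @ 0 + 86.58ms (2/7)
2. 86.58ms @ 2/7 + 86.58ms (2/7)
3. 173.16ms @ 4/7 + 86.58ms (2/7)
4. 259.74ms @ 6/7 + 86.58ms (2/7)
5. 346.32ms @ 8/7 + 86.58ms (2/7)
6. 432.9ms @ 10/7 + 86.58ms (2/7)
7. 519.481ms @ 12/7 + 86.58ms (2/7)
8. 606.061ms @ 2 + 86.58ms (2/7)
9. 692.641ms @ 16/7 + 86.58ms (2/7)
10. 779.221ms @ 18/7 + 86.58ms (2/7)
11. 865.801ms @ 20/7 + 86.58ms (2/7)
12. 952.381ms @ 22/7 + 86.58ms (2/7)
13. 1038.961ms @ 24/7 + 86.58ms (2/7)
14. 1125.541ms @ 26/7 + 86.58ms (2/7)

note 5 onset = 8/7b = 346.32ms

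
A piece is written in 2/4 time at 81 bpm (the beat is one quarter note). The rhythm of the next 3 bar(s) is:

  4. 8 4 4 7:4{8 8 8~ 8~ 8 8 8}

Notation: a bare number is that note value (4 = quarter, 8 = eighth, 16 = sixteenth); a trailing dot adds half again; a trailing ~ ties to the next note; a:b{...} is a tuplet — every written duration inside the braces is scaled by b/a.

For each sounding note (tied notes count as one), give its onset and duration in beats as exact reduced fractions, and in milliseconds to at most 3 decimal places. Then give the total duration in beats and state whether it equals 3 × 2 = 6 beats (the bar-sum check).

1) 0.0ms=0b +1111.111ms=3/2b
2) 1111.111ms=3/2b +370.37ms=1/2b
3) 1481.481ms=2b +740.741ms=1b
4) 2222.222ms=3b +740.741ms=1b
5) 2962.963ms=4b +211.64ms=2/7b
6) 3174.603ms=30/7b +211.64ms=2/7b
7) 3386.243ms=32/7b +634.921ms=6/7b
8) 4021.164ms=38/7b +211.64ms=2/7b
9) 4232.804ms=40/7b +211.64ms=2/7b
Σ=6b of 6 (81bpm 2/4) — PASS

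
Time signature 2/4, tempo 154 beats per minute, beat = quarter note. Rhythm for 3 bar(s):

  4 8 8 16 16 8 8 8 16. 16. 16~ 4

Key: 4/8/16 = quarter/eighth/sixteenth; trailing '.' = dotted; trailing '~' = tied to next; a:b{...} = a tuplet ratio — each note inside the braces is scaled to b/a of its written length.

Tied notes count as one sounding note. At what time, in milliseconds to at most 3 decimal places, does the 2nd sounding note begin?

note 2 onset = 1b = 389.61ms

1. 0.0ms @ 0 + 389.61ms (1)
2. 389.61ms @ 1 + 194.805ms (1/2)
3. 584.416ms @ 3/2 + 194.805ms (1/2)
4. 779.221ms @ 2 + 97.403ms (1/4)
5. 876.623ms @ 9/4 + 97.403ms (1/4)
6. 974.026ms @ 5/2 + 194.805ms (1/2)
7. 1168.831ms @ 3 + 194.805ms (1/2)
8. 1363.636ms @ 7/2 + 194.805ms (1/2)
9. 1558.442ms @ 4 + 146.104ms (3/8)
10. 1704.545ms @ 35/8 + 146.104ms (3/8)
11. 1850.649ms @ 19/4 + 487.013ms (5/4)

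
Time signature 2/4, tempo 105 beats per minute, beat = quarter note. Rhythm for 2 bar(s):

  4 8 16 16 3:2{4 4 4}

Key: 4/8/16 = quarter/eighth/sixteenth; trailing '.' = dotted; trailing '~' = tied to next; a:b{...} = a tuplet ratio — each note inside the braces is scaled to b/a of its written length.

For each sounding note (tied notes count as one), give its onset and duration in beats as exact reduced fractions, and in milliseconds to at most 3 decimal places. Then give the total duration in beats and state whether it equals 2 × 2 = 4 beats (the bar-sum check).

1) 0.0ms=0b +571.429ms=1b
2) 571.429ms=1b +285.714ms=1/2b
3) 857.143ms=3/2b +142.857ms=1/4b
4) 1000.0ms=7/4b +142.857ms=1/4b
5) 1142.857ms=2b +380.952ms=2/3b
6) 1523.81ms=8/3b +380.952ms=2/3b
7) 1904.762ms=10/3b +380.952ms=2/3b
Σ=4b of 4 (105bpm 2/4) — PASS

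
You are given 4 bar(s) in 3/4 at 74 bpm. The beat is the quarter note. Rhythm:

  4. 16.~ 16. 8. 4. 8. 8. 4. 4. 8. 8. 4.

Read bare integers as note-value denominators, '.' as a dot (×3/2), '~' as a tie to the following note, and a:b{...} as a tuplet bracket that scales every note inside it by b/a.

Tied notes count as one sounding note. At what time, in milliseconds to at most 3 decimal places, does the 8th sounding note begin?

note 8 onset = 15/2b = 6081.081ms

1. 0.0ms @ 0 + 1216.216ms (3/2)
2. 1216.216ms @ 3/2 + 608.108ms (3/4)
3. 1824.324ms @ 9/4 + 608.108ms (3/4)
4. 2432.432ms @ 3 + 1216.216ms (3/2)
5. 3648.649ms @ 9/2 + 608.108ms (3/4)
6. 4256.757ms @ 21/4 + 608.108ms (3/4)
7. 4864.865ms @ 6 + 1216.216ms (3/2)
8. 6081.081ms @ 15/2 + 1216.216ms (3/2)
9. 7297.297ms @ 9 + 608.108ms (3/4)
10. 7905.405ms @ 39/4 + 608.108ms (3/4)
11. 8513.514ms @ 21/2 + 1216.216ms (3/2)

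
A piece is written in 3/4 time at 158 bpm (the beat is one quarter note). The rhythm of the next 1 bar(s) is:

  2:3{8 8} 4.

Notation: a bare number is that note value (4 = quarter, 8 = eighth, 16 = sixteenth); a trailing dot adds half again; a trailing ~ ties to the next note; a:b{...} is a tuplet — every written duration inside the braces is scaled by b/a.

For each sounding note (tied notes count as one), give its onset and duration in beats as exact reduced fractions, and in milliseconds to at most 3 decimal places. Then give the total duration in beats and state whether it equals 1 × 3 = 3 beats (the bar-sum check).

1) 0.0ms=0b +284.81ms=3/4b
2) 284.81ms=3/4b +284.81ms=3/4b
3) 569.62ms=3/2b +569.62ms=3/2b
Σ=3b of 3 (158bpm 3/4) — PASS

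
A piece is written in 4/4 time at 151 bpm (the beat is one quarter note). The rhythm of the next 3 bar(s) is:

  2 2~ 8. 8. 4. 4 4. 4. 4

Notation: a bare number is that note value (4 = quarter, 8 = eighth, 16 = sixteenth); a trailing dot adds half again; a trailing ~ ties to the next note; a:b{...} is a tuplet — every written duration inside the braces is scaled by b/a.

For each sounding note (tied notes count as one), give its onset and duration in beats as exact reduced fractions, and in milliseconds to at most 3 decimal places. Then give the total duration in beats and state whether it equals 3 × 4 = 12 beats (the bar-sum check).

1) 0.0ms=0b +794.702ms=2b
2) 794.702ms=2b +1092.715ms=11/4b
3) 1887.417ms=19/4b +298.013ms=3/4b
4) 2185.43ms=11/2b +596.026ms=3/2b
5) 2781.457ms=7b +397.351ms=1b
6) 3178.808ms=8b +596.026ms=3/2b
7) 3774.834ms=19/2b +596.026ms=3/2b
8) 4370.861ms=11b +397.351ms=1b
Σ=12b of 12 (151bpm 4/4) — PASS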